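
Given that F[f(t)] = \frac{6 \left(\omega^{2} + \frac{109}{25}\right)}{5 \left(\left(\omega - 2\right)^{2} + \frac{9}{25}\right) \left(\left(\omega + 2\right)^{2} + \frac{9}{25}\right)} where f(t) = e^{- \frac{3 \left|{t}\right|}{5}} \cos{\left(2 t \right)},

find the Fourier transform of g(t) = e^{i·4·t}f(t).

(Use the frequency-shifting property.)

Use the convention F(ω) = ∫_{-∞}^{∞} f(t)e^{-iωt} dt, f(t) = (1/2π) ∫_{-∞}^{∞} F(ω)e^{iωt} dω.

F[g](ω) = \frac{30 \left(25 \left(\omega - 4\right)^{2} + 109\right)}{\left(25 \left(\omega - 6\right)^{2} + 9\right) \left(25 \left(\omega - 2\right)^{2} + 9\right)}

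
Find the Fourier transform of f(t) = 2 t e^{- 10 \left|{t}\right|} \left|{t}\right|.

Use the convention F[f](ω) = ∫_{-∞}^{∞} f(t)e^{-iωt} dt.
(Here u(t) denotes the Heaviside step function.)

F(ω) = \frac{8 i \omega \left(\omega^{2} - 300\right)}{\left(\omega^{2} + 100\right)^{3}}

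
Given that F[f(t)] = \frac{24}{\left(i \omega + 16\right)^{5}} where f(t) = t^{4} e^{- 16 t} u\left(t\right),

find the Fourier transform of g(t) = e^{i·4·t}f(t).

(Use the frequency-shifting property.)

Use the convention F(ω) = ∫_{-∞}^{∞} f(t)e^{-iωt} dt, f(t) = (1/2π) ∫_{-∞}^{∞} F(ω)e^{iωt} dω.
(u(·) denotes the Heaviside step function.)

F[g](ω) = \frac{24}{\left(i \left(\omega - 4\right) + 16\right)^{5}}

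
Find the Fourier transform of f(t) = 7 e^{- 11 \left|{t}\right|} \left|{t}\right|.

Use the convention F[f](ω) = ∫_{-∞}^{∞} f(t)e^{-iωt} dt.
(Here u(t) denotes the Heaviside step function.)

F(ω) = \frac{14 \left(121 - \omega^{2}\right)}{\left(\omega^{2} + 121\right)^{2}}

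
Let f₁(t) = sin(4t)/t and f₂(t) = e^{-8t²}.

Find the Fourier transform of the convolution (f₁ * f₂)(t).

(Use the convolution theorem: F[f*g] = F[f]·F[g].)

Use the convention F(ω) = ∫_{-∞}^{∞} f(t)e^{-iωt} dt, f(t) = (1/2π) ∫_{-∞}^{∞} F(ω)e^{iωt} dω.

F[f₁*f₂](ω) = \begin{cases} \frac{\sqrt{2} \pi^{\frac{3}{2}} e^{- \frac{\omega^{2}}{32}}}{4} & \text{for}\: \omega > -4 \wedge \omega < 4 \\0 & \text{otherwise} \end{cases}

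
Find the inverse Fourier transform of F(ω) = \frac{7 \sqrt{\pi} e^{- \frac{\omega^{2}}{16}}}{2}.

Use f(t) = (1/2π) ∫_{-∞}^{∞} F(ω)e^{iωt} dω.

f(t) = 7 e^{- 4 t^{2}}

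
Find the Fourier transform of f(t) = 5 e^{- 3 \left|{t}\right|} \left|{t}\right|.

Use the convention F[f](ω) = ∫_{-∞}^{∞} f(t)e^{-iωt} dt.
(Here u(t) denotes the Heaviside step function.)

F(ω) = \frac{10 \left(9 - \omega^{2}\right)}{\left(\omega^{2} + 9\right)^{2}}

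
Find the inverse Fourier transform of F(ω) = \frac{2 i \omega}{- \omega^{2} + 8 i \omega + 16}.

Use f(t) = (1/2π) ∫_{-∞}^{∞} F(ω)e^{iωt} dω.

f(t) = 2 \left(1 - 4 t\right) e^{- 4 t} u\left(t\right)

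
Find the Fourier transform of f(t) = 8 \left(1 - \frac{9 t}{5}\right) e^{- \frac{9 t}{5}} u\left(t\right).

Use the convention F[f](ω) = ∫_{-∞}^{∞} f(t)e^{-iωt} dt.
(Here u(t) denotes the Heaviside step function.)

F(ω) = \frac{200 i \omega}{- 25 \omega^{2} + 90 i \omega + 81}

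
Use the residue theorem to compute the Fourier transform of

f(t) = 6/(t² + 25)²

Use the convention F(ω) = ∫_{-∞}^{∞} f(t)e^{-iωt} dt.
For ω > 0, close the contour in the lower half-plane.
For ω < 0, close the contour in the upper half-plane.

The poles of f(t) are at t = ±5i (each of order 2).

Let g(z) = f(z)e^{-iωz}; for large |z| the factor e^{-iωz} decays in the lower half-plane when ω > 0 and in the upper half-plane when ω < 0.

Case ω > 0 (lower half-plane, clockwise contour ⇒ F(ω) = -2πi·ΣRes):
  Res_{z = - 5 i} g(z) = \frac{3 i \left(5 \omega + 1\right) e^{- 5 \omega}}{250} (pole of order 2)
  F(ω) = -2πi·ΣRes = \frac{3 \pi \left(5 \omega + 1\right) e^{- 5 \omega}}{125}

Case ω < 0 (upper half-plane, counterclockwise contour ⇒ F(ω) = +2πi·ΣRes):
  Res_{z = 5 i} g(z) = \frac{3 i \left(5 \omega - 1\right) e^{5 \omega}}{250} (pole of order 2)
  F(ω) = 2πi·ΣRes = \frac{3 \pi \left(1 - 5 \omega\right) e^{5 \omega}}{125}

Both cases combine into a single formula in |ω|:

F(ω) = \frac{3 \pi \left(5 \left|{\omega}\right| + 1\right) e^{- 5 \left|{\omega}\right|}}{125}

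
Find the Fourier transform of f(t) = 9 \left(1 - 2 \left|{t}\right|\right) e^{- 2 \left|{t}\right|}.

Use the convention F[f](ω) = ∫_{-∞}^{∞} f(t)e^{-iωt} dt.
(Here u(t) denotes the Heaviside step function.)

F(ω) = \frac{72 \omega^{2}}{\left(\omega^{2} + 4\right)^{2}}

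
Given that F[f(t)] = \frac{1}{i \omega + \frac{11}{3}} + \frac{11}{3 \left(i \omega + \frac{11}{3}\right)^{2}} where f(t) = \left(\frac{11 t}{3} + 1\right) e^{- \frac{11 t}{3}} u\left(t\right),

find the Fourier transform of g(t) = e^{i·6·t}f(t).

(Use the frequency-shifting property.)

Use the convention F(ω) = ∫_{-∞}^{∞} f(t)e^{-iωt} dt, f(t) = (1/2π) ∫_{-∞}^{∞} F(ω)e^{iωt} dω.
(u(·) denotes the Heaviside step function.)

F[g](ω) = \frac{- 9 i \omega - 66 + 54 i}{9 \omega^{2} + \omega \left(-108 - 66 i\right) + 203 + 396 i}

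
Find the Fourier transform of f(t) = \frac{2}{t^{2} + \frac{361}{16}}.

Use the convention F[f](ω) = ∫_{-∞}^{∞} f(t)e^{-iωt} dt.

F(ω) = \frac{8 \pi e^{- \frac{19 \left|{\omega}\right|}{4}}}{19}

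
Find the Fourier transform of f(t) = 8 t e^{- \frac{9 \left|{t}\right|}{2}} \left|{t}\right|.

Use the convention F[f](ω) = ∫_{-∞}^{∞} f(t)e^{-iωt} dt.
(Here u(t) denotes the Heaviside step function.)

F(ω) = \frac{512 i \omega \left(4 \omega^{2} - 243\right)}{\left(4 \omega^{2} + 81\right)^{3}}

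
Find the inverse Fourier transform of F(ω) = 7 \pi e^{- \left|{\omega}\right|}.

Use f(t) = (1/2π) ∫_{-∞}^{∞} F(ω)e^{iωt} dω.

f(t) = \frac{7}{t^{2} + 1}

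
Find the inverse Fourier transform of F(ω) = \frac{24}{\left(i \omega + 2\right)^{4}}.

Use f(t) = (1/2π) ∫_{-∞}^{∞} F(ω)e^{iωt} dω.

f(t) = 4 t^{3} e^{- 2 t} u\left(t\right)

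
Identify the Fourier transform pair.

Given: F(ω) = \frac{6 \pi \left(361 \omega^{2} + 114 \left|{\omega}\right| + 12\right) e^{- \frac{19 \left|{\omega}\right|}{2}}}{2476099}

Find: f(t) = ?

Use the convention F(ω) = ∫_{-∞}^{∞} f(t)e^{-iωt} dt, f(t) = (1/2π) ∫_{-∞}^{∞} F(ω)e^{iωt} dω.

f(t) = \frac{6}{\left(t^{2} + \frac{361}{4}\right)^{3}}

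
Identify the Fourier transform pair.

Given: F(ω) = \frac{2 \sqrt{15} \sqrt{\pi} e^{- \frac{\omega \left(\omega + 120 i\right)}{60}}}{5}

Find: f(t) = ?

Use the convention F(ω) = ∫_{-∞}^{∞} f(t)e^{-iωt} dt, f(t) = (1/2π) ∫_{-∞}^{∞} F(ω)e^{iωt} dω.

f(t) = 6 e^{- 15 \left(t - 2\right)^{2}}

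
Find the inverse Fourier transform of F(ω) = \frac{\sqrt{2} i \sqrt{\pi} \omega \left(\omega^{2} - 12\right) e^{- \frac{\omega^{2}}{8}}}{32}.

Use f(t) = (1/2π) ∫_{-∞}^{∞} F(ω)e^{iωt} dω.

f(t) = 4 t^{3} e^{- 2 t^{2}}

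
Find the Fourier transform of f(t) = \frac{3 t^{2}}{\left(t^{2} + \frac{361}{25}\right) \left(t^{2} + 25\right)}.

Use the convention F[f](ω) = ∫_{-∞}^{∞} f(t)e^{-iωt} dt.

F(ω) = \frac{125 \pi e^{- 5 \left|{\omega}\right|}}{88} - \frac{95 \pi e^{- \frac{19 \left|{\omega}\right|}{5}}}{88}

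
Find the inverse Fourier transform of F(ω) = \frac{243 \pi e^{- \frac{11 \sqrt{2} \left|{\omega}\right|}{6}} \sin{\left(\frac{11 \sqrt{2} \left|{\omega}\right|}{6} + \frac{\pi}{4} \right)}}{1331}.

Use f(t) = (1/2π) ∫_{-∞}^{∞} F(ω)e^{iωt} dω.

f(t) = \frac{9}{t^{4} + \frac{14641}{81}}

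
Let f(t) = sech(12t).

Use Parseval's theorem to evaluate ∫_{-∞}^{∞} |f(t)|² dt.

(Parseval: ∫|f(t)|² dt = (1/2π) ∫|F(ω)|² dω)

∫|f(t)|² dt = \frac{1}{6}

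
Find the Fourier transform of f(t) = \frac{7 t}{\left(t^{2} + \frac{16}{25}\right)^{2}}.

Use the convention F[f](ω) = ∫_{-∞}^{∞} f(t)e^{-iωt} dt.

F(ω) = - \frac{35 i \pi \omega e^{- \frac{4 \left|{\omega}\right|}{5}}}{8}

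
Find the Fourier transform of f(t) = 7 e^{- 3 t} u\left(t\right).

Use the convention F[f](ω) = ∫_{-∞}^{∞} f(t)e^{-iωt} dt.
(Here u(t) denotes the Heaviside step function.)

F(ω) = \frac{7}{i \omega + 3}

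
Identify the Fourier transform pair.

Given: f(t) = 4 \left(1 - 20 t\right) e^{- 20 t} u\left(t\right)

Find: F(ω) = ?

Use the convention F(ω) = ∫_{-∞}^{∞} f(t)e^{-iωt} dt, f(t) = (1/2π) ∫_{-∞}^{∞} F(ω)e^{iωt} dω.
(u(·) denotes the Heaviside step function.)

F(ω) = \frac{4 i \omega}{- \omega^{2} + 40 i \omega + 400}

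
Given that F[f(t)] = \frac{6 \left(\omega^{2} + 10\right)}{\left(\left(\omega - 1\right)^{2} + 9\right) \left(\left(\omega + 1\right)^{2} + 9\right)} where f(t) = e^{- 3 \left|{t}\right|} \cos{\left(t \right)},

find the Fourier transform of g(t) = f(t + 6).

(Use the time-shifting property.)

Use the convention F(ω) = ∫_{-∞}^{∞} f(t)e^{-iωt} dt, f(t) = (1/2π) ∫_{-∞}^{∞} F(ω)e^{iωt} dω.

F[g](ω) = \frac{6 \left(\omega^{2} + 10\right) e^{6 i \omega}}{\omega^{4} + 16 \omega^{2} + 100}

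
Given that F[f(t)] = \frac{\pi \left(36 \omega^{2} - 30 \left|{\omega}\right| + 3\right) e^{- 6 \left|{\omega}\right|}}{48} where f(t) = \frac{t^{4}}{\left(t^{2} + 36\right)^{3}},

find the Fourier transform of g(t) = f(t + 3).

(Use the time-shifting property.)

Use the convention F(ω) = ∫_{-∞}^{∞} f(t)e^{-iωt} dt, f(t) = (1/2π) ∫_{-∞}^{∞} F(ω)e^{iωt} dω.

F[g](ω) = \frac{\pi \left(12 \omega^{2} - 10 \left|{\omega}\right| + 1\right) e^{3 i \omega - 6 \left|{\omega}\right|}}{16}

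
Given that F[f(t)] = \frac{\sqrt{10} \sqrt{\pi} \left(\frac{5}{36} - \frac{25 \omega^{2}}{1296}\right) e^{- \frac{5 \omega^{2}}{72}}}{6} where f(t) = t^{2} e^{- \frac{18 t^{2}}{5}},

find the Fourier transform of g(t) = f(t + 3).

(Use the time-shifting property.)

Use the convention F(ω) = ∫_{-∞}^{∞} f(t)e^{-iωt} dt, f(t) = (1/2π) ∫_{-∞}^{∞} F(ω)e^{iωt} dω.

F[g](ω) = \frac{5 \sqrt{10} \sqrt{\pi} \left(36 - 5 \omega^{2}\right) e^{\frac{\omega \left(- 5 \omega + 216 i\right)}{72}}}{7776}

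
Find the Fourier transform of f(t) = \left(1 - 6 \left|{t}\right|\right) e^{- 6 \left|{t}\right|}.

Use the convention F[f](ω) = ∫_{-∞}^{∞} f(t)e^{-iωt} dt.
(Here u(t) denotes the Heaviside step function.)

F(ω) = \frac{24 \omega^{2}}{\left(\omega^{2} + 36\right)^{2}}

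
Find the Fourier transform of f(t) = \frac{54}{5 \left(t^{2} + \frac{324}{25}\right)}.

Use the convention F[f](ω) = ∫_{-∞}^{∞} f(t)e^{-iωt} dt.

F(ω) = 3 \pi e^{- \frac{18 \left|{\omega}\right|}{5}}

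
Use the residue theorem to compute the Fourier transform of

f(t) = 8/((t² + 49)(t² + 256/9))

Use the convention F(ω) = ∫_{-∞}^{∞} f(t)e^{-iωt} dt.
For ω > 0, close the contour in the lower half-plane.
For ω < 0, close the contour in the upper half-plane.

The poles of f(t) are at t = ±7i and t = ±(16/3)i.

Let g(z) = f(z)e^{-iωz}; for large |z| the factor e^{-iωz} decays in the lower half-plane when ω > 0 and in the upper half-plane when ω < 0.

Case ω > 0 (lower half-plane, clockwise contour ⇒ F(ω) = -2πi·ΣRes):
  Res_{z = - 7 i} g(z) = - \frac{36 i e^{- 7 \omega}}{1295}
  Res_{z = - \frac{16 i}{3}} g(z) = \frac{27 i e^{- \frac{16 \omega}{3}}}{740}
  F(ω) = -2πi·ΣRes = - \frac{72 \pi e^{- 7 \omega}}{1295} + \frac{27 \pi e^{- \frac{16 \omega}{3}}}{370}

Case ω < 0 (upper half-plane, counterclockwise contour ⇒ F(ω) = +2πi·ΣRes):
  Res_{z = 7 i} g(z) = \frac{36 i e^{7 \omega}}{1295}
  Res_{z = \frac{16 i}{3}} g(z) = - \frac{27 i e^{\frac{16 \omega}{3}}}{740}
  F(ω) = 2πi·ΣRes = \frac{9 \pi \left(21 e^{\frac{16 \omega}{3}} - 16 e^{7 \omega}\right)}{2590}

Both cases combine into a single formula in |ω|:

F(ω) = - \frac{72 \pi e^{- 7 \left|{\omega}\right|}}{1295} + \frac{27 \pi e^{- \frac{16 \left|{\omega}\right|}{3}}}{370}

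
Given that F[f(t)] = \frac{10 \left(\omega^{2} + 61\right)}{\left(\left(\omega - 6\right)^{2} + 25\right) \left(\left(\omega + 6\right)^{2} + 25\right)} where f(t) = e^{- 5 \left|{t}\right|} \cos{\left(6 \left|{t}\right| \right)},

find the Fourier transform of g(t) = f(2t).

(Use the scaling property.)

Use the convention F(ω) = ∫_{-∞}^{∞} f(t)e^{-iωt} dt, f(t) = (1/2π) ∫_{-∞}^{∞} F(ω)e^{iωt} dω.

F[g](ω) = \frac{20 \left(\omega^{2} + 244\right)}{\omega^{4} - 88 \omega^{2} + 59536}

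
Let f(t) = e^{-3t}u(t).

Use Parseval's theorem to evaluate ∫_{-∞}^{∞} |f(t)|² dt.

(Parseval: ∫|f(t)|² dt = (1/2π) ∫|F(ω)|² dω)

∫|f(t)|² dt = \frac{1}{6}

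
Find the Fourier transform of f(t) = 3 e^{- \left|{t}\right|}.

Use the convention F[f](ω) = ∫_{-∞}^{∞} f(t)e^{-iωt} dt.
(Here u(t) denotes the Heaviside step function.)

F(ω) = \frac{6}{\omega^{2} + 1}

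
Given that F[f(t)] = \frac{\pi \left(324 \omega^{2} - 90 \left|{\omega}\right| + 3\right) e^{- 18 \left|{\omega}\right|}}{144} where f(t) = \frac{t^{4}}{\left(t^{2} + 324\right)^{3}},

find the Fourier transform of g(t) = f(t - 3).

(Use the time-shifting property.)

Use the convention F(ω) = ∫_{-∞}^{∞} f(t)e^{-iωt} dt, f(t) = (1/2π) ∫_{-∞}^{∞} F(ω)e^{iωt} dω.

F[g](ω) = \frac{\pi \left(108 \omega^{2} - 30 \left|{\omega}\right| + 1\right) e^{- 3 i \omega - 18 \left|{\omega}\right|}}{48}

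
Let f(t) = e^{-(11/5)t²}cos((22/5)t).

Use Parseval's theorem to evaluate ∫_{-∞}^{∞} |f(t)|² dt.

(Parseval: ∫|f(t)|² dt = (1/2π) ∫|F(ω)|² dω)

∫|f(t)|² dt = \frac{\sqrt{110} \sqrt{\pi} \left(1 + e^{\frac{22}{5}}\right)}{44 e^{\frac{22}{5}}}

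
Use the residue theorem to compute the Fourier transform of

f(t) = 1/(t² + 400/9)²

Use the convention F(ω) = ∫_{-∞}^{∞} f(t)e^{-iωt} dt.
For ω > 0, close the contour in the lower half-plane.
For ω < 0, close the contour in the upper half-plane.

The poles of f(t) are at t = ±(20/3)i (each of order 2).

Let g(z) = f(z)e^{-iωz}; for large |z| the factor e^{-iωz} decays in the lower half-plane when ω > 0 and in the upper half-plane when ω < 0.

Case ω > 0 (lower half-plane, clockwise contour ⇒ F(ω) = -2πi·ΣRes):
  Res_{z = - \frac{20 i}{3}} g(z) = \frac{9 i \left(20 \omega + 3\right) e^{- \frac{20 \omega}{3}}}{32000} (pole of order 2)
  F(ω) = -2πi·ΣRes = \frac{9 \pi \left(20 \omega + 3\right) e^{- \frac{20 \omega}{3}}}{16000}

Case ω < 0 (upper half-plane, counterclockwise contour ⇒ F(ω) = +2πi·ΣRes):
  Res_{z = \frac{20 i}{3}} g(z) = \frac{9 i \left(20 \omega - 3\right) e^{\frac{20 \omega}{3}}}{32000} (pole of order 2)
  F(ω) = 2πi·ΣRes = \frac{9 \pi \left(3 - 20 \omega\right) e^{\frac{20 \omega}{3}}}{16000}

Both cases combine into a single formula in |ω|:

F(ω) = \frac{9 \pi \left(20 \left|{\omega}\right| + 3\right) e^{- \frac{20 \left|{\omega}\right|}{3}}}{16000}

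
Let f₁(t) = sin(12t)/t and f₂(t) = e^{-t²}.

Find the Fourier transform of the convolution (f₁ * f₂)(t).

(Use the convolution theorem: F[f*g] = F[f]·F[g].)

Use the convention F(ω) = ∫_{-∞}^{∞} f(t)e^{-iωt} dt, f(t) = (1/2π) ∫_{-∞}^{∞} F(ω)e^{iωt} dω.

F[f₁*f₂](ω) = \begin{cases} \pi^{\frac{3}{2}} e^{- \frac{\omega^{2}}{4}} & \text{for}\: \omega > -12 \wedge \omega < 12 \\0 & \text{otherwise} \end{cases}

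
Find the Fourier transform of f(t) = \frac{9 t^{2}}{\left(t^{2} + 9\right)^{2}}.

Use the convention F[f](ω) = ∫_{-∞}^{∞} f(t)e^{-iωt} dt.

F(ω) = \frac{3 \pi \left(1 - 3 \left|{\omega}\right|\right) e^{- 3 \left|{\omega}\right|}}{2}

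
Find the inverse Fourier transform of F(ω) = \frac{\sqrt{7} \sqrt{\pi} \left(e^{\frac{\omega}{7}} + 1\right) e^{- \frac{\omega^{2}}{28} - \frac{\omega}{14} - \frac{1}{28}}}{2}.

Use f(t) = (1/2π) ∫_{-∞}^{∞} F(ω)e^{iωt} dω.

f(t) = 7 e^{- 7 t^{2}} \cos{\left(t \right)}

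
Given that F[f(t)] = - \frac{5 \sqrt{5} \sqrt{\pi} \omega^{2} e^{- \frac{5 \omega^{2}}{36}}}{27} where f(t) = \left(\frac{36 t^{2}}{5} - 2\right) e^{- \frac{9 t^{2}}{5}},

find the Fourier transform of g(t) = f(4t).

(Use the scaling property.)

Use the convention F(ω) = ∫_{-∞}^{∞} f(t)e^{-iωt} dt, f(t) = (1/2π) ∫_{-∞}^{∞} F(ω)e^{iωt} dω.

F[g](ω) = - \frac{5 \sqrt{5} \sqrt{\pi} \omega^{2} e^{- \frac{5 \omega^{2}}{576}}}{1728}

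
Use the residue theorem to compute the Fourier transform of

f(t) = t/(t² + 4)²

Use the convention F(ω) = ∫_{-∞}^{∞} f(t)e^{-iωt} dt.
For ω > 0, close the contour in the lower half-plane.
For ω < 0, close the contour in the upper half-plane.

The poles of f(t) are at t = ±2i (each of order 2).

Let g(z) = f(z)e^{-iωz}; for large |z| the factor e^{-iωz} decays in the lower half-plane when ω > 0 and in the upper half-plane when ω < 0.

Case ω > 0 (lower half-plane, clockwise contour ⇒ F(ω) = -2πi·ΣRes):
  Res_{z = - 2 i} g(z) = \frac{\omega e^{- 2 \omega}}{8} (pole of order 2)
  F(ω) = -2πi·ΣRes = - \frac{i \pi \omega e^{- 2 \omega}}{4}

Case ω < 0 (upper half-plane, counterclockwise contour ⇒ F(ω) = +2πi·ΣRes):
  Res_{z = 2 i} g(z) = - \frac{\omega e^{2 \omega}}{8} (pole of order 2)
  F(ω) = 2πi·ΣRes = - \frac{i \pi \omega e^{2 \omega}}{4}

Both cases combine into a single formula in |ω|:

F(ω) = - \frac{i \pi \omega e^{- 2 \left|{\omega}\right|}}{4}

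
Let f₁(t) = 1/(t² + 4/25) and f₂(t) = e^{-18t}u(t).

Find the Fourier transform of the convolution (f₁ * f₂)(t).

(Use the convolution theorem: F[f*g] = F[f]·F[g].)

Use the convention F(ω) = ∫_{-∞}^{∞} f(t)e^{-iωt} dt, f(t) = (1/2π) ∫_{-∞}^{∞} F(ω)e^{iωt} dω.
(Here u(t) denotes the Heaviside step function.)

F[f₁*f₂](ω) = \frac{5 \pi e^{- \frac{2 \left|{\omega}\right|}{5}}}{2 \left(i \omega + 18\right)}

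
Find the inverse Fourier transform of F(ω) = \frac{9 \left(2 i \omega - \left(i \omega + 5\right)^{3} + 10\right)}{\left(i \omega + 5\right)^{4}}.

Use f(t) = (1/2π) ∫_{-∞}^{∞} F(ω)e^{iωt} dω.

f(t) = 9 \left(t^{2} - 1\right) e^{- 5 t} u\left(t\right)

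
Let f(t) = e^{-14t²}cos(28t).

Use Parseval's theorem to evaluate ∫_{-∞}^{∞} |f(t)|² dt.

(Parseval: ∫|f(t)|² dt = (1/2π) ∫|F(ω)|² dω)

∫|f(t)|² dt = \frac{\sqrt{7} \sqrt{\pi} \left(1 + e^{28}\right)}{28 e^{28}}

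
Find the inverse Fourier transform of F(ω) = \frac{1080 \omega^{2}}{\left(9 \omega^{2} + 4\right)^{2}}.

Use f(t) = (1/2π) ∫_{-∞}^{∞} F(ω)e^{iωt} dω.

f(t) = 5 \left(1 - \frac{2 \left|{t}\right|}{3}\right) e^{- \frac{2 \left|{t}\right|}{3}}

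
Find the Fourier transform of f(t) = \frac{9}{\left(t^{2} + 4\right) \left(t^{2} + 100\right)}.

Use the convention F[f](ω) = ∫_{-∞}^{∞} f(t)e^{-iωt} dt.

F(ω) = \frac{3 \pi \left(5 e^{8 \left|{\omega}\right|} - 1\right) e^{- 10 \left|{\omega}\right|}}{320}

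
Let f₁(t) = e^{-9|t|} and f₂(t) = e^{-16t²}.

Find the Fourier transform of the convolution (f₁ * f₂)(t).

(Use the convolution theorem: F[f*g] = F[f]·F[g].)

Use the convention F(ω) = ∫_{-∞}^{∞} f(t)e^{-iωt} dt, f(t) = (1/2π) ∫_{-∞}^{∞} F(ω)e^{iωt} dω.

F[f₁*f₂](ω) = \frac{9 \sqrt{\pi} e^{- \frac{\omega^{2}}{64}}}{2 \left(\omega^{2} + 81\right)}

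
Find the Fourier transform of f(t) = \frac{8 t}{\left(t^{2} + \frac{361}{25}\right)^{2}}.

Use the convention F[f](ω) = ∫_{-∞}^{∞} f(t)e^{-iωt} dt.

F(ω) = - \frac{20 i \pi \omega e^{- \frac{19 \left|{\omega}\right|}{5}}}{19}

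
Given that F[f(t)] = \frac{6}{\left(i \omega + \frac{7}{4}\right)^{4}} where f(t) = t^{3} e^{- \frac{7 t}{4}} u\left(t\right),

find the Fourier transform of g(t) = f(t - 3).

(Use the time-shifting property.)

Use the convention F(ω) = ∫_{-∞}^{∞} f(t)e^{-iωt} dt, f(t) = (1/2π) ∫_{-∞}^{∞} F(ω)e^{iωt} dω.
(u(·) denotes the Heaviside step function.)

F[g](ω) = \frac{1536 e^{- 3 i \omega}}{\left(4 i \omega + 7\right)^{4}}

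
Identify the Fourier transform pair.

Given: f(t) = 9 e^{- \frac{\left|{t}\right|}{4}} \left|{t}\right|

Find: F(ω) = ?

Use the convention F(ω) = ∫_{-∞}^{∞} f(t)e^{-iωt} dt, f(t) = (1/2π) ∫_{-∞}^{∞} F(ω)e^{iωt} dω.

F(ω) = \frac{288 \left(1 - 16 \omega^{2}\right)}{\left(16 \omega^{2} + 1\right)^{2}}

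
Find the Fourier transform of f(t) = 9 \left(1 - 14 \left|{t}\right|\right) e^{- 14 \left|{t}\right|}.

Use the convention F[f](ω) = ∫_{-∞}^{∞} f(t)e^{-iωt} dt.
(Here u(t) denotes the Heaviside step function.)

F(ω) = \frac{504 \omega^{2}}{\left(\omega^{2} + 196\right)^{2}}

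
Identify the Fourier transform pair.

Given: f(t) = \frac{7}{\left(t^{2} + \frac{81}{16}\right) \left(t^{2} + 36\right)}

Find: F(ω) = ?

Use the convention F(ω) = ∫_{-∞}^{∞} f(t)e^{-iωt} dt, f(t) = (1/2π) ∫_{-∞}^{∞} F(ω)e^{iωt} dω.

F(ω) = - \frac{56 \pi e^{- 6 \left|{\omega}\right|}}{1485} + \frac{448 \pi e^{- \frac{9 \left|{\omega}\right|}{4}}}{4455}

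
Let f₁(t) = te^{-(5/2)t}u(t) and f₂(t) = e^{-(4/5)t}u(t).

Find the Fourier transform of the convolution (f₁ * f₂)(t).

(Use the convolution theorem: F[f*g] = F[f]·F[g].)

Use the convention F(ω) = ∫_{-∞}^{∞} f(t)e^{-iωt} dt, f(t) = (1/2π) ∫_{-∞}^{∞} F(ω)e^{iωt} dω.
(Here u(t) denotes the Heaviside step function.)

F[f₁*f₂](ω) = \frac{20}{\left(2 i \omega + 5\right)^{2} \left(5 i \omega + 4\right)}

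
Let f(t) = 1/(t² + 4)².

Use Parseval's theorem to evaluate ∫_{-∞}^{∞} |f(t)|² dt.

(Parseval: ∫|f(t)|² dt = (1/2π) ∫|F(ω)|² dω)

∫|f(t)|² dt = \frac{5 \pi}{2048}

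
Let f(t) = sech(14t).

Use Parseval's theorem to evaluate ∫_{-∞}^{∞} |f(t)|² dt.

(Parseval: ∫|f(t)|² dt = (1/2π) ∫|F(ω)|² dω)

∫|f(t)|² dt = \frac{1}{7}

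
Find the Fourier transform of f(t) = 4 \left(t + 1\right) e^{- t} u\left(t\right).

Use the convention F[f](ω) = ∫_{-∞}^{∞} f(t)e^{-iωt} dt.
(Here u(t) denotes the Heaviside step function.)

F(ω) = \frac{4 \left(- i \omega - 2\right)}{\omega^{2} - 2 i \omega - 1}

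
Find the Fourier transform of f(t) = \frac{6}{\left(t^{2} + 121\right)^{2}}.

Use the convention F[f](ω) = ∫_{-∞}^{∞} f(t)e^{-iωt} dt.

F(ω) = \frac{3 \pi \left(11 \left|{\omega}\right| + 1\right) e^{- 11 \left|{\omega}\right|}}{1331}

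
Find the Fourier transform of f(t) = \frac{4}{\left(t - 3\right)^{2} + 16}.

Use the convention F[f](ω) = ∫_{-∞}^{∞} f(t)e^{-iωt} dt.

F(ω) = \pi e^{- 3 i \omega - 4 \left|{\omega}\right|}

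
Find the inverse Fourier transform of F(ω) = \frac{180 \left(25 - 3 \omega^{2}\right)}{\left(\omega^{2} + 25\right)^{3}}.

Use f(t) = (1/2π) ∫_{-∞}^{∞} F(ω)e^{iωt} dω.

f(t) = 9 t^{2} e^{- 5 \left|{t}\right|}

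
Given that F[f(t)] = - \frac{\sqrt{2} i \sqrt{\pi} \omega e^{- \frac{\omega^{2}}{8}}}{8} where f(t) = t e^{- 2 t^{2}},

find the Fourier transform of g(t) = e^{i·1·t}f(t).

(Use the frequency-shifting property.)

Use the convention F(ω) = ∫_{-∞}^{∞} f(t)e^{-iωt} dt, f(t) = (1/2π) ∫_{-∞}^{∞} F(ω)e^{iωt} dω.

F[g](ω) = \frac{\sqrt{2} i \sqrt{\pi} \left(1 - \omega\right) e^{- \frac{\left(\omega - 1\right)^{2}}{8}}}{8}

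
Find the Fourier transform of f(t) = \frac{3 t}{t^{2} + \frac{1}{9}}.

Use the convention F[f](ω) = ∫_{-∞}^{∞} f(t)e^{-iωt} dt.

F(ω) = - 3 i \pi e^{- \frac{\left|{\omega}\right|}{3}} \operatorname{sign}{\left(\omega \right)}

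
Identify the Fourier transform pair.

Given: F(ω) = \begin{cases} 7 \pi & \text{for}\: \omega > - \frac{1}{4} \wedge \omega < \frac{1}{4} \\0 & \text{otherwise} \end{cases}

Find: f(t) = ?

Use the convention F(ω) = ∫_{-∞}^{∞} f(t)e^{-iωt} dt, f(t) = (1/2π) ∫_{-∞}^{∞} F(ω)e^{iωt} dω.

f(t) = \frac{7 \sin{\left(\frac{t}{4} \right)}}{t}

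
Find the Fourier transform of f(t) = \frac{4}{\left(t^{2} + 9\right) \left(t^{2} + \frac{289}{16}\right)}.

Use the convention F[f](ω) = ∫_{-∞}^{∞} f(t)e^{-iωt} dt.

F(ω) = \frac{64 \pi e^{- 3 \left|{\omega}\right|}}{435} - \frac{256 \pi e^{- \frac{17 \left|{\omega}\right|}{4}}}{2465}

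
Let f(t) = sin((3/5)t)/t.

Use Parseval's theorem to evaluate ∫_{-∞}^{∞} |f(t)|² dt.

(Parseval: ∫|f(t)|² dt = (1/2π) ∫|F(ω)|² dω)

∫|f(t)|² dt = \frac{3 \pi}{5}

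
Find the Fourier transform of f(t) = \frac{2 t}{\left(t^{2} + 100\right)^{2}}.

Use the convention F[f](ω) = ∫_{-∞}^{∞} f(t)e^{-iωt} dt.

F(ω) = - \frac{i \pi \omega e^{- 10 \left|{\omega}\right|}}{10}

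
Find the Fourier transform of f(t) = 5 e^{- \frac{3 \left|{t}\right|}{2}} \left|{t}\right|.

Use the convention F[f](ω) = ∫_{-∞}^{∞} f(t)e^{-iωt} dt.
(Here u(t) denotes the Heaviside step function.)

F(ω) = \frac{40 \left(9 - 4 \omega^{2}\right)}{\left(4 \omega^{2} + 9\right)^{2}}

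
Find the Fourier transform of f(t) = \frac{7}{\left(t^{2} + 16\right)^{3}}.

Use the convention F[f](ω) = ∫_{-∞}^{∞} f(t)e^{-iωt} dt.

F(ω) = \frac{7 \pi \left(16 \omega^{2} + 12 \left|{\omega}\right| + 3\right) e^{- 4 \left|{\omega}\right|}}{8192}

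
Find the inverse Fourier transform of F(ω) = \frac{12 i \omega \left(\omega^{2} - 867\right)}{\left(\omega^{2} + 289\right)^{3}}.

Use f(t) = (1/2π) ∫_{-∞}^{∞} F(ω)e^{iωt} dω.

f(t) = 3 t e^{- 17 \left|{t}\right|} \left|{t}\right|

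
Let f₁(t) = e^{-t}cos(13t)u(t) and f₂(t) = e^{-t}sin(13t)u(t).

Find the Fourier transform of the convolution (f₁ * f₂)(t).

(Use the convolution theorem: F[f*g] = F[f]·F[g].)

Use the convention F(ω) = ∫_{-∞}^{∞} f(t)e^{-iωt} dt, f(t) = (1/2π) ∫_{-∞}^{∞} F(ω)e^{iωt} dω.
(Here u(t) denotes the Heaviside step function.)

F[f₁*f₂](ω) = \frac{13 \left(i \omega + 1\right)}{\left(\left(i \omega + 1\right)^{2} + 169\right)^{2}}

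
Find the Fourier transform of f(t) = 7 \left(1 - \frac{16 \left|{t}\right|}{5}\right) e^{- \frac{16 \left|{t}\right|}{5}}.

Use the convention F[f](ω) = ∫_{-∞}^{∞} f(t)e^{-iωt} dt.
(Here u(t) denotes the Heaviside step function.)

F(ω) = \frac{56000 \omega^{2}}{\left(25 \omega^{2} + 256\right)^{2}}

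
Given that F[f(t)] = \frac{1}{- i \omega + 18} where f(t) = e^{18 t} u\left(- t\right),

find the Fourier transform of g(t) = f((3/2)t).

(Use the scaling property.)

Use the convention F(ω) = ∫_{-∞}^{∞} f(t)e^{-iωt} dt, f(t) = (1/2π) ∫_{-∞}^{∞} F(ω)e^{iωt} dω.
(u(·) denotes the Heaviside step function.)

F[g](ω) = \frac{i}{\omega + 27 i}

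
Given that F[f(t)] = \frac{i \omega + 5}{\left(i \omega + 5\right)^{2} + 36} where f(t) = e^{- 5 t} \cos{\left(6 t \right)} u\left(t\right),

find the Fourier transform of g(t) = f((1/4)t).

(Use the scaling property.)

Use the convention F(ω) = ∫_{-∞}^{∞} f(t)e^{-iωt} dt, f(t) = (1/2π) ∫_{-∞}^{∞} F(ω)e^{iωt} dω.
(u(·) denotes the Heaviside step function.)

F[g](ω) = \frac{4 \left(4 i \omega + 5\right)}{\left(4 i \omega + 5\right)^{2} + 36}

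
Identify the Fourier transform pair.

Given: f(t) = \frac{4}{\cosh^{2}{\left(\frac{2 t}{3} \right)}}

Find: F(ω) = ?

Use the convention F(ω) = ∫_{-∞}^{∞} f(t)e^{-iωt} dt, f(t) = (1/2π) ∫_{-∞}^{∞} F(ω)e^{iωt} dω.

F(ω) = \frac{9 \pi \omega}{\sinh{\left(\frac{3 \pi \omega}{4} \right)}}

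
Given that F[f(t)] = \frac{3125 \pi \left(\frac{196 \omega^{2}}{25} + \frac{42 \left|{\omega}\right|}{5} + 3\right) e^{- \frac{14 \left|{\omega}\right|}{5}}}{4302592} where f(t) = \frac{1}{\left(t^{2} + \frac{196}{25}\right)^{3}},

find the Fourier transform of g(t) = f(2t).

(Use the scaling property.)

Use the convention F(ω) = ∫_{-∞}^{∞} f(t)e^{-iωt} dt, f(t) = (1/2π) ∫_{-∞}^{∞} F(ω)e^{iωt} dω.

F[g](ω) = \frac{125 \pi \left(49 \omega^{2} + 105 \left|{\omega}\right| + 75\right) e^{- \frac{7 \left|{\omega}\right|}{5}}}{8605184}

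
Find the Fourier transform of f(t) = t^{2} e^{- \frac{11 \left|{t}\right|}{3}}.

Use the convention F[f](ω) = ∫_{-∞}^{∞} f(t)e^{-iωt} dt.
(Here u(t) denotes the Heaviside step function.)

F(ω) = \frac{1188 \left(121 - 27 \omega^{2}\right)}{\left(9 \omega^{2} + 121\right)^{3}}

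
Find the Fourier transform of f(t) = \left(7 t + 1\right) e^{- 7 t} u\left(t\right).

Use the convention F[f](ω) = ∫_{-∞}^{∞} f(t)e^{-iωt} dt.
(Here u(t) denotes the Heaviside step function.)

F(ω) = \frac{- i \omega - 14}{\omega^{2} - 14 i \omega - 49}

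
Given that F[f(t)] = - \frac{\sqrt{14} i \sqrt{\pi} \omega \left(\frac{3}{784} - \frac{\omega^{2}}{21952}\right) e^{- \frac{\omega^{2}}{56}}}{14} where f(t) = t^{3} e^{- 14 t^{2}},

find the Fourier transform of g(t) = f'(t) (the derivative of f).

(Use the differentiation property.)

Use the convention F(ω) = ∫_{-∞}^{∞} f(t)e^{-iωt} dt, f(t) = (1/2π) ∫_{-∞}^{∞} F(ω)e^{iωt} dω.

F[g](ω) = \frac{\sqrt{14} \sqrt{\pi} \omega^{2} \left(84 - \omega^{2}\right) e^{- \frac{\omega^{2}}{56}}}{307328}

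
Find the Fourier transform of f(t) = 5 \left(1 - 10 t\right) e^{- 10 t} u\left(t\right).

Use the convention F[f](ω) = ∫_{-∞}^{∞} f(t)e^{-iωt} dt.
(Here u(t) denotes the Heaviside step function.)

F(ω) = \frac{5 i \omega}{- \omega^{2} + 20 i \omega + 100}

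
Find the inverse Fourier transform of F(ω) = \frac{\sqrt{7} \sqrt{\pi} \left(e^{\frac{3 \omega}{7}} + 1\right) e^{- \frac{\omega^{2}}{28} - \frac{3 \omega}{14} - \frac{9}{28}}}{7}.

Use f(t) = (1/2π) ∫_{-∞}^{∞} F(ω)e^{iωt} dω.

f(t) = 2 e^{- 7 t^{2}} \cos{\left(3 t \right)}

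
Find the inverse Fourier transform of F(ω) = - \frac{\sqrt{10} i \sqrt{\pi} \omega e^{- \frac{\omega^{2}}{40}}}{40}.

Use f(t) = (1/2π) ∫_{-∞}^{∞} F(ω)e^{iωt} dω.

f(t) = 5 t e^{- 10 t^{2}}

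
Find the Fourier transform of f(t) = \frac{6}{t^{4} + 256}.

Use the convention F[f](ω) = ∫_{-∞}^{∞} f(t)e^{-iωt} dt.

F(ω) = \frac{3 \pi e^{- 2 \sqrt{2} \left|{\omega}\right|} \sin{\left(2 \sqrt{2} \left|{\omega}\right| + \frac{\pi}{4} \right)}}{32}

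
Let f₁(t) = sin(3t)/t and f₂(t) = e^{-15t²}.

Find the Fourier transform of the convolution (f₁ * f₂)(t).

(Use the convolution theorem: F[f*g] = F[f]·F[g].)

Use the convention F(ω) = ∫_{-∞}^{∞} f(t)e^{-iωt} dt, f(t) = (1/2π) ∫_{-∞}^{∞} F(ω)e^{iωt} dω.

F[f₁*f₂](ω) = \begin{cases} \frac{\sqrt{15} \pi^{\frac{3}{2}} e^{- \frac{\omega^{2}}{60}}}{15} & \text{for}\: \omega > -3 \wedge \omega < 3 \\0 & \text{otherwise} \end{cases}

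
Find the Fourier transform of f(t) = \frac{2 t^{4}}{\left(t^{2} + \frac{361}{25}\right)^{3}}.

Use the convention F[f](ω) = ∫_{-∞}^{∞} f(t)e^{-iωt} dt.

F(ω) = \frac{\pi \left(361 \omega^{2} - 475 \left|{\omega}\right| + 75\right) e^{- \frac{19 \left|{\omega}\right|}{5}}}{380}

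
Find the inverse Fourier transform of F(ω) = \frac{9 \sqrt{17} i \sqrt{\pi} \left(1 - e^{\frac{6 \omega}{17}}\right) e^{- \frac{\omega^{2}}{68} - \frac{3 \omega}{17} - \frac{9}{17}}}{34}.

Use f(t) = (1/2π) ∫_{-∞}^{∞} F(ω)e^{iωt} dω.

f(t) = 9 e^{- 17 t^{2}} \sin{\left(6 t \right)}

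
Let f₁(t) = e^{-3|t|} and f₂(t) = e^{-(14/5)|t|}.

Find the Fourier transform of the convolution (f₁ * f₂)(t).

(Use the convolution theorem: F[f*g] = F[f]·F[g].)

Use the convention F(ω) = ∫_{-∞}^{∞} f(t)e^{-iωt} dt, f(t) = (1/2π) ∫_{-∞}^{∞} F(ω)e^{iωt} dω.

F[f₁*f₂](ω) = \frac{840}{\left(\omega^{2} + 9\right) \left(25 \omega^{2} + 196\right)}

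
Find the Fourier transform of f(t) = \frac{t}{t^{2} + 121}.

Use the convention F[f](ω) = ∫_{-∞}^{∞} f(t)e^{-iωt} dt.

F(ω) = - i \pi e^{- 11 \left|{\omega}\right|} \operatorname{sign}{\left(\omega \right)}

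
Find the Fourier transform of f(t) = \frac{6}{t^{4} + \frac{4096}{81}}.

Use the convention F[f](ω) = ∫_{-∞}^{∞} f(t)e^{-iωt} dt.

F(ω) = \frac{81 \pi e^{- \frac{4 \sqrt{2} \left|{\omega}\right|}{3}} \sin{\left(\frac{4 \sqrt{2} \left|{\omega}\right|}{3} + \frac{\pi}{4} \right)}}{256}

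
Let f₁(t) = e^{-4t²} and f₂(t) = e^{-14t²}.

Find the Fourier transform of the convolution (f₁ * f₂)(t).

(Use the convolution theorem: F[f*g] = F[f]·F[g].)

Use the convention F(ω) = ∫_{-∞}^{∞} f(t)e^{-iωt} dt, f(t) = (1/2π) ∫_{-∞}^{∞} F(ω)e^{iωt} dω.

F[f₁*f₂](ω) = \frac{\sqrt{14} \pi e^{- \frac{9 \omega^{2}}{112}}}{28}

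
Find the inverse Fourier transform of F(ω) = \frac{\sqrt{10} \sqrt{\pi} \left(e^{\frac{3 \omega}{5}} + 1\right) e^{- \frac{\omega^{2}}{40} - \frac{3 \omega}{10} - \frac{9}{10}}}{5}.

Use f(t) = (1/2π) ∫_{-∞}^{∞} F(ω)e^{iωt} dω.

f(t) = 4 e^{- 10 t^{2}} \cos{\left(6 t \right)}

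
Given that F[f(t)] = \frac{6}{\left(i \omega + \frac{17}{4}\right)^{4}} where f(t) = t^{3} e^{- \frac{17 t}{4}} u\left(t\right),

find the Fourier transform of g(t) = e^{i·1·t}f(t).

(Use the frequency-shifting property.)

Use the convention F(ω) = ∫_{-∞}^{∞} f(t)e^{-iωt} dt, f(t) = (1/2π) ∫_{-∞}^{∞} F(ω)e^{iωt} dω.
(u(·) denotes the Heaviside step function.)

F[g](ω) = \frac{1536}{\left(4 i \left(\omega - 1\right) + 17\right)^{4}}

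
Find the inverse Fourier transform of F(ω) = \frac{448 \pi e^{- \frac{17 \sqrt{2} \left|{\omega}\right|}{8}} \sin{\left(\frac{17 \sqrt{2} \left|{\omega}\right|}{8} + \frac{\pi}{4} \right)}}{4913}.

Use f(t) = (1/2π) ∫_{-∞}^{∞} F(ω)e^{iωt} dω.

f(t) = \frac{7}{t^{4} + \frac{83521}{256}}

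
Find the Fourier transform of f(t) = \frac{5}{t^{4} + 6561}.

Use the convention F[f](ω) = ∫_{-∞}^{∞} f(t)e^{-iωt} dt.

F(ω) = \frac{5 \pi e^{- \frac{9 \sqrt{2} \left|{\omega}\right|}{2}} \sin{\left(\frac{9 \sqrt{2} \left|{\omega}\right|}{2} + \frac{\pi}{4} \right)}}{729}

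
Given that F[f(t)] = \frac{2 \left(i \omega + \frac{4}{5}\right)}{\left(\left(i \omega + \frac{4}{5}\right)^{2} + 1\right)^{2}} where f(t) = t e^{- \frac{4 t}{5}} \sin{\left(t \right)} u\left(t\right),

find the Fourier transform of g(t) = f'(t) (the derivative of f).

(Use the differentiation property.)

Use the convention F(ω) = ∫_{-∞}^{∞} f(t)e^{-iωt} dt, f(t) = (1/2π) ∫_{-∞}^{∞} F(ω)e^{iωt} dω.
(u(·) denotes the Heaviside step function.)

F[g](ω) = \frac{250 i \omega \left(5 i \omega + 4\right)}{\left(\left(5 i \omega + 4\right)^{2} + 25\right)^{2}}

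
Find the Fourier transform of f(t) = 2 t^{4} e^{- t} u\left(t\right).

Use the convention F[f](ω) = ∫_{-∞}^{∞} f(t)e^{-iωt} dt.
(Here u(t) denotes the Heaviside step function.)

F(ω) = \frac{48}{\left(i \omega + 1\right)^{5}}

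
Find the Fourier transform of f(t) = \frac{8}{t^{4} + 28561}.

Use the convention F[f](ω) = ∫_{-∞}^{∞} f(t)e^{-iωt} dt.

F(ω) = \frac{8 \pi e^{- \frac{13 \sqrt{2} \left|{\omega}\right|}{2}} \sin{\left(\frac{13 \sqrt{2} \left|{\omega}\right|}{2} + \frac{\pi}{4} \right)}}{2197}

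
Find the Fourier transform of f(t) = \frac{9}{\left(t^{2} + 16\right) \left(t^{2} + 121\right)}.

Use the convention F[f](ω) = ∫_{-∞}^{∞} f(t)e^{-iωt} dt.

F(ω) = \frac{3 \pi \left(11 e^{7 \left|{\omega}\right|} - 4\right) e^{- 11 \left|{\omega}\right|}}{1540}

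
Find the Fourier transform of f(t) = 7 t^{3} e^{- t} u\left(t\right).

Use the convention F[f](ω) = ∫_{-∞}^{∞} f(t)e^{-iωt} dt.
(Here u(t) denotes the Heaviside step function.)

F(ω) = \frac{42}{\left(i \omega + 1\right)^{4}}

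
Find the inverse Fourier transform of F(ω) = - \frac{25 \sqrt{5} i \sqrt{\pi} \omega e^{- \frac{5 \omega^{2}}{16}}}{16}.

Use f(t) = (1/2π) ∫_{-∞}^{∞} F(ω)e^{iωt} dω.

f(t) = 5 t e^{- \frac{4 t^{2}}{5}}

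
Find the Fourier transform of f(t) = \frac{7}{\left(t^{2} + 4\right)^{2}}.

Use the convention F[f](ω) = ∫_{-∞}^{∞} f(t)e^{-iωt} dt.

F(ω) = \frac{7 \pi \left(2 \left|{\omega}\right| + 1\right) e^{- 2 \left|{\omega}\right|}}{16}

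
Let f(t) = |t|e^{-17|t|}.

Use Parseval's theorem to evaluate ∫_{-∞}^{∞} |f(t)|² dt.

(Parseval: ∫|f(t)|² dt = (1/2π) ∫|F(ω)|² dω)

∫|f(t)|² dt = \frac{1}{9826}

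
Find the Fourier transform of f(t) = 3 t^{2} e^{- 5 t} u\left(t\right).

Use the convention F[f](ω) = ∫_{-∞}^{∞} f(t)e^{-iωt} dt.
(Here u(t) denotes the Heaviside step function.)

F(ω) = \frac{6}{\left(i \omega + 5\right)^{3}}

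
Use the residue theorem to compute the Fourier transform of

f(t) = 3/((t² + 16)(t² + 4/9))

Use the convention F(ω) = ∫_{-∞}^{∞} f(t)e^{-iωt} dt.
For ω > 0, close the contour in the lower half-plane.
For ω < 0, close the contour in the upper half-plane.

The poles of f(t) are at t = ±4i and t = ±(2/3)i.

Let g(z) = f(z)e^{-iωz}; for large |z| the factor e^{-iωz} decays in the lower half-plane when ω > 0 and in the upper half-plane when ω < 0.

Case ω > 0 (lower half-plane, clockwise contour ⇒ F(ω) = -2πi·ΣRes):
  Res_{z = - 4 i} g(z) = - \frac{27 i e^{- 4 \omega}}{1120}
  Res_{z = - \frac{2 i}{3}} g(z) = \frac{81 i e^{- \frac{2 \omega}{3}}}{560}
  F(ω) = -2πi·ΣRes = - \frac{27 \pi e^{- 4 \omega}}{560} + \frac{81 \pi e^{- \frac{2 \omega}{3}}}{280}

Case ω < 0 (upper half-plane, counterclockwise contour ⇒ F(ω) = +2πi·ΣRes):
  Res_{z = 4 i} g(z) = \frac{27 i e^{4 \omega}}{1120}
  Res_{z = \frac{2 i}{3}} g(z) = - \frac{81 i e^{\frac{2 \omega}{3}}}{560}
  F(ω) = 2πi·ΣRes = \frac{27 \pi \left(6 e^{\frac{2 \omega}{3}} - e^{4 \omega}\right)}{560}

Both cases combine into a single formula in |ω|:

F(ω) = - \frac{27 \pi e^{- 4 \left|{\omega}\right|}}{560} + \frac{81 \pi e^{- \frac{2 \left|{\omega}\right|}{3}}}{280}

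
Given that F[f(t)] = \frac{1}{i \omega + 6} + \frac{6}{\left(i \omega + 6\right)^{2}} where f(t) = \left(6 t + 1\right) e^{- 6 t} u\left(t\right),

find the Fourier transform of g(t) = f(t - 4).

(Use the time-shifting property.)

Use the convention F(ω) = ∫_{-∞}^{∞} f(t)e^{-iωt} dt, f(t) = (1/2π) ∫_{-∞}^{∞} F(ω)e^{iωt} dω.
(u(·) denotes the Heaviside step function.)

F[g](ω) = \frac{\left(- i \omega - 12\right) e^{- 4 i \omega}}{\omega^{2} - 12 i \omega - 36}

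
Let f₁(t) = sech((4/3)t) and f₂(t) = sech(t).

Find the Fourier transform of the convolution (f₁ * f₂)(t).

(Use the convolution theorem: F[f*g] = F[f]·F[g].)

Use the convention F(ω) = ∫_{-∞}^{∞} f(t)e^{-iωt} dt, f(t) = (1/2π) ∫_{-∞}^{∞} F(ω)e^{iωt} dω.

F[f₁*f₂](ω) = \frac{3 \pi^{2}}{4 \cosh{\left(\frac{3 \pi \omega}{8} \right)} \cosh{\left(\frac{\pi \omega}{2} \right)}}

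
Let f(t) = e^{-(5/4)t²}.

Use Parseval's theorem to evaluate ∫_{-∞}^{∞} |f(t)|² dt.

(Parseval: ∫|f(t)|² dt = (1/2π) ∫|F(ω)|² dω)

∫|f(t)|² dt = \frac{\sqrt{10} \sqrt{\pi}}{5}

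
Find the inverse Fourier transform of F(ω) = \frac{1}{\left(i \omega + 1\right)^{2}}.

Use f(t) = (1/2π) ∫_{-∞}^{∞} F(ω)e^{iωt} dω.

f(t) = t e^{- t} u\left(t\right)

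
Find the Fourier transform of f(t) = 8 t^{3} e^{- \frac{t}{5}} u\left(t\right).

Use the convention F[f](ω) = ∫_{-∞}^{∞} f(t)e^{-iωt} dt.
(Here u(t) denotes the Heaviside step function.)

F(ω) = \frac{30000}{\left(5 i \omega + 1\right)^{4}}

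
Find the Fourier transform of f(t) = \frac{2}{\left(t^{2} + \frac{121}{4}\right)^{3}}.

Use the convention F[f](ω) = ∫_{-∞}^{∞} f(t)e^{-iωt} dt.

F(ω) = \frac{2 \pi \left(121 \omega^{2} + 66 \left|{\omega}\right| + 12\right) e^{- \frac{11 \left|{\omega}\right|}{2}}}{161051}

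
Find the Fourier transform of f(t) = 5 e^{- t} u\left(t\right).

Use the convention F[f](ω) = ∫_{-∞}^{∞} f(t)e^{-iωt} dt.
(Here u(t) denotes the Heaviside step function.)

F(ω) = \frac{5}{i \omega + 1}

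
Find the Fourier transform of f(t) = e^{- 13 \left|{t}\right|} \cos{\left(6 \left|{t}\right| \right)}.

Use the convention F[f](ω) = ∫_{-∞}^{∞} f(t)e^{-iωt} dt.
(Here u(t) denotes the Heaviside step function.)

F(ω) = \frac{26 \left(\omega^{2} + 205\right)}{\omega^{4} + 266 \omega^{2} + 42025}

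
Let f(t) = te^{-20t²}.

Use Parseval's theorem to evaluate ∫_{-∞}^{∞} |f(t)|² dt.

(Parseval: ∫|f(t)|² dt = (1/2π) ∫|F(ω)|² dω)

∫|f(t)|² dt = \frac{\sqrt{10} \sqrt{\pi}}{1600}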